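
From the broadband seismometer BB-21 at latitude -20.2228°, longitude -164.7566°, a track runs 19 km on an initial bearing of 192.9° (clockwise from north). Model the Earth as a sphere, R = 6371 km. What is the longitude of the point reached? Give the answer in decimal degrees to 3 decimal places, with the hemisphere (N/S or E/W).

δ = d/R = 19/6371 = 0.002982 rad
φ₂ = arcsin(sin φ₁ cos δ + cos φ₁ sin δ cos θ)
   = arcsin(-0.34567·1.00000 + 0.93836·0.00298·-0.97476) = -20.38935°
λ₂ = λ₁ + atan2(sin θ sin δ cos φ₁, cos δ − sin φ₁ sin φ₂) = -164.79730°

164.797°W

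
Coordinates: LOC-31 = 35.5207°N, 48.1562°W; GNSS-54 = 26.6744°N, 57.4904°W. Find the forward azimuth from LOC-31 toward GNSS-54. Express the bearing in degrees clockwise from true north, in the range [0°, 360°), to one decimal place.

224.6°

Δλ = -9.3342°
y = sin Δλ · cos φ₂ = -0.144931
x = cos φ₁ sin φ₂ − sin φ₁ cos φ₂ cos Δλ = -0.146910
θ = atan2(y, x) = -135.3886° → 224.6114° (mod 360°)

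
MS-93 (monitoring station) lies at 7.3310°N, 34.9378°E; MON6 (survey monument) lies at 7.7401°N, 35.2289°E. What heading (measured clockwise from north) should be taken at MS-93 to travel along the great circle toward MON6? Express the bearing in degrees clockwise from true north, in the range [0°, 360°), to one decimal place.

35.2°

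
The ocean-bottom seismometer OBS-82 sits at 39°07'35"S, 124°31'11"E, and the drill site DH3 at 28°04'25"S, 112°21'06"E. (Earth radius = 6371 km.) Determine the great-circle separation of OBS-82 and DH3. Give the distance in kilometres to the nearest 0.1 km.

1664.3 km

OBS-82: φ = -39.12639°, λ = +124.51972°
DH3: φ = -28.07361°, λ = +112.35167°
Δφ = 11.0528°,  Δλ = -12.1681°
a = sin²(Δφ/2) + cos φ₁ cos φ₂ sin²(Δλ/2) = 0.016963
c = 2·arcsin(√a) = 0.261230 rad = 14.9674°
d = R·c = 6371 × 0.261230 = 1664.3 km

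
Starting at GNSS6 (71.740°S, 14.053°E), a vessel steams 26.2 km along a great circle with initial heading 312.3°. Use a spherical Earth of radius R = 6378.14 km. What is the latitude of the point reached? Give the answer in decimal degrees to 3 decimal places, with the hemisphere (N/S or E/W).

71.581°S

δ = d/R = 26.2/6378.14 = 0.004108 rad
φ₂ = arcsin(sin φ₁ cos δ + cos φ₁ sin δ cos θ)
   = arcsin(-0.94964·0.99999 + 0.31333·0.00411·0.67301) = -71.58081°
λ₂ = λ₁ + atan2(sin θ sin δ cos φ₁, cos δ − sin φ₁ sin φ₂) = 13.50205°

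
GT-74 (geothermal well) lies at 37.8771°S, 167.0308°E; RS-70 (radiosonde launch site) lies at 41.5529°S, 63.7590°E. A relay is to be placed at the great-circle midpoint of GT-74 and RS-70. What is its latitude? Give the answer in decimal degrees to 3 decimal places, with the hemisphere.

53.218°S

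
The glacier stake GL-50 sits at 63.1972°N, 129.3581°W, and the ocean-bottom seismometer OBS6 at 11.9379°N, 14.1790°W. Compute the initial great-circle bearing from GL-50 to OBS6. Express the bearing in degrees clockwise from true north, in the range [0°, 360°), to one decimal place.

62.3°

Δλ = 115.1791°
y = sin Δλ · cos φ₂ = 0.885410
x = cos φ₁ sin φ₂ − sin φ₁ cos φ₂ cos Δλ = 0.464801
θ = atan2(y, x) = 62.3025° → 62.3025° (mod 360°)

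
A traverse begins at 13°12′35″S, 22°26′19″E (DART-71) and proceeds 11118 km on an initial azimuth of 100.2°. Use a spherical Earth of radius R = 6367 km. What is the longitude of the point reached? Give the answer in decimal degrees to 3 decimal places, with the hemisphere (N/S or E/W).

124.650°E

DART-71: φ = -13.20972°, λ = +22.43861°
δ = d/R = 11118/6367 = 1.746191 rad
φ₂ = arcsin(sin φ₁ cos δ + cos φ₁ sin δ cos θ)
   = arcsin(-0.22852·-0.17450 + 0.97354·0.98466·-0.17708) = -7.46258°
λ₂ = λ₁ + atan2(sin θ sin δ cos φ₁, cos δ − sin φ₁ sin φ₂) = 124.64990°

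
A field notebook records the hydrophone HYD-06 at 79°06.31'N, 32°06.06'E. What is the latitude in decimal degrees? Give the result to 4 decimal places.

79° + 6.31′/60 = 79 + 0.10517 = 79.1052°

79.1052°N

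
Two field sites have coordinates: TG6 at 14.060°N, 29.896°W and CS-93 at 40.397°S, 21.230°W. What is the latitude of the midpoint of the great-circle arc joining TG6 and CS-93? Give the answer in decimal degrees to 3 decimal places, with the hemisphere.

13.204°S

Bx = cos φ₂ cos Δλ = 0.752878,  By = cos φ₂ sin Δλ = 0.114749
φₘ = atan2(sin φ₁ + sin φ₂, √((cos φ₁ + Bx)² + By²)) = -13.20440°
λₘ = λ₁ + atan2(By, cos φ₁ + Bx) = -26.08563°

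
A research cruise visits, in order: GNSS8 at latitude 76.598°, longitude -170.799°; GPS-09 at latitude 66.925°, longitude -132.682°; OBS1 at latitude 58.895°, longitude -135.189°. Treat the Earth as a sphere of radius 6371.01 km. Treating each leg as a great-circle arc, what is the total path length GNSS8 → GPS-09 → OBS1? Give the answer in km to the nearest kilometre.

GNSS8→GPS-09: c = 0.259920 rad, d = 1655.95 km
GPS-09→OBS1: c = 0.141530 rad, d = 901.69 km
Total = 1655.95 + 901.69 = 2557.65 km

2558 km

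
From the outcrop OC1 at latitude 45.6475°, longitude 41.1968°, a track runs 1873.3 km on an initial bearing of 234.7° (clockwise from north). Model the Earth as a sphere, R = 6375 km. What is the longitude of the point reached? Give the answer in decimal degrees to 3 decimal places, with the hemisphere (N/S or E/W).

δ = d/R = 1873.3/6375 = 0.293851 rad
φ₂ = arcsin(sin φ₁ cos δ + cos φ₁ sin δ cos θ)
   = arcsin(0.71505·0.95714 + 0.69907·0.28964·-0.57786) = 34.56899°
λ₂ = λ₁ + atan2(sin θ sin δ cos φ₁, cos δ − sin φ₁ sin φ₂) = 24.51415°

24.514°E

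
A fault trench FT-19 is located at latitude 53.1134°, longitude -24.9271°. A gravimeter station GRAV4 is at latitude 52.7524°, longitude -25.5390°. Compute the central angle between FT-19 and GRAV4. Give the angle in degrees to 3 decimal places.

0.516°

Δφ = -0.3610°,  Δλ = -0.6119°
a = sin²(Δφ/2) + cos φ₁ cos φ₂ sin²(Δλ/2) = 0.000020
c = 2·arcsin(√a) = 0.009007 rad = 0.5161°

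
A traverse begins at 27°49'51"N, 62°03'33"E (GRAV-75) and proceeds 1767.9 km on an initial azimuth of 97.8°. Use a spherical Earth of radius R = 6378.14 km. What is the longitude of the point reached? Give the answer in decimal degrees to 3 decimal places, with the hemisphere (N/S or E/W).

GRAV-75: φ = +27.83083°, λ = +62.05917°
δ = d/R = 1767.9/6378.14 = 0.277181 rad
φ₂ = arcsin(sin φ₁ cos δ + cos φ₁ sin δ cos θ)
   = arcsin(0.46686·0.96183 + 0.88433·0.27365·-0.13572) = 24.59494°
λ₂ = λ₁ + atan2(sin θ sin δ cos φ₁, cos δ − sin φ₁ sin φ₂) = 79.40661°

79.407°E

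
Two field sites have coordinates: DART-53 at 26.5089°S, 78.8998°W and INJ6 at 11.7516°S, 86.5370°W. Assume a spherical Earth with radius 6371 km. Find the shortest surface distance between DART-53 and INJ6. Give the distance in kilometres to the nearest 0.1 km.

1825.2 km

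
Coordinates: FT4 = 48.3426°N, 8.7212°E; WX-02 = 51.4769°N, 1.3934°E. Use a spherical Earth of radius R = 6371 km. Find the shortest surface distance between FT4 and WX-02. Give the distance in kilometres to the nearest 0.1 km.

629.5 km

Δφ = 3.1343°,  Δλ = -7.3278°
a = sin²(Δφ/2) + cos φ₁ cos φ₂ sin²(Δλ/2) = 0.002438
c = 2·arcsin(√a) = 0.098802 rad = 5.6610°
d = R·c = 6371 × 0.098802 = 629.5 km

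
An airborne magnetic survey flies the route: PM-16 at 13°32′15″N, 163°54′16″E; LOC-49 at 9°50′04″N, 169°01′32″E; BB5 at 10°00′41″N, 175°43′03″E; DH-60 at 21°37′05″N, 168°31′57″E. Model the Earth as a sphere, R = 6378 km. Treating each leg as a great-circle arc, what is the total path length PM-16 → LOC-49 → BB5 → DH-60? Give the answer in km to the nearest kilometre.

2931 km

PM-16: φ = +13.53750°, λ = +163.90444°
LOC-49: φ = +9.83444°, λ = +169.02556°
BB5: φ = +10.01139°, λ = +175.71750°
DH-60: φ = +21.61806°, λ = +168.53250°
PM-16→LOC-49: c = 0.108789 rad, d = 693.85 km
LOC-49→BB5: c = 0.115089 rad, d = 734.04 km
BB5→DH-60: c = 0.235650 rad, d = 1502.97 km
Total = 693.85 + 734.04 + 1502.97 = 2930.86 km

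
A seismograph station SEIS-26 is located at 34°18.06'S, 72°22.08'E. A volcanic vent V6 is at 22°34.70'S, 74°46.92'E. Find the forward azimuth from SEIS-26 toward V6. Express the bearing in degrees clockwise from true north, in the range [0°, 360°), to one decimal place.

10.9°

SEIS-26: φ = -34.30100°, λ = +72.36800°
V6: φ = -22.57833°, λ = +74.78200°
Δλ = 2.4140°
y = sin Δλ · cos φ₂ = 0.038892
x = cos φ₁ sin φ₂ − sin φ₁ cos φ₂ cos Δλ = 0.202713
θ = atan2(y, x) = 10.8605° → 10.8605° (mod 360°)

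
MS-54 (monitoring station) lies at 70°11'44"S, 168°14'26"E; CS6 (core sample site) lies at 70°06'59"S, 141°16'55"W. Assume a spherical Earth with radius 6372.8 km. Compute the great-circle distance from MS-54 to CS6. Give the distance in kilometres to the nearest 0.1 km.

MS-54: φ = -70.19556°, λ = +168.24056°
CS6: φ = -70.11639°, λ = -141.28194°
Δφ = 0.0792°,  Δλ = 50.4775°
a = sin²(Δφ/2) + cos φ₁ cos φ₂ sin²(Δλ/2) = 0.020951
c = 2·arcsin(√a) = 0.290509 rad = 16.6450°
d = R·c = 6372.8 × 0.290509 = 1851.4 km

1851.4 km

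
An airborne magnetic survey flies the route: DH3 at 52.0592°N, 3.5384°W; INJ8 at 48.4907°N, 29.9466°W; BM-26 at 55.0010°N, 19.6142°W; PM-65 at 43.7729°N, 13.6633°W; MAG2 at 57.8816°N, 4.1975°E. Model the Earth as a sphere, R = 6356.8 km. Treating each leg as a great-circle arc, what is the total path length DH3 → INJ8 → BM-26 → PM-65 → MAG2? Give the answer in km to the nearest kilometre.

6221 km

DH3→INJ8: c = 0.299313 rad, d = 1902.67 km
INJ8→BM-26: c = 0.158992 rad, d = 1010.68 km
BM-26→PM-65: c = 0.207117 rad, d = 1316.60 km
PM-65→MAG2: c = 0.313266 rad, d = 1991.37 km
Total = 1902.67 + 1010.68 + 1316.60 + 1991.37 = 6221.32 km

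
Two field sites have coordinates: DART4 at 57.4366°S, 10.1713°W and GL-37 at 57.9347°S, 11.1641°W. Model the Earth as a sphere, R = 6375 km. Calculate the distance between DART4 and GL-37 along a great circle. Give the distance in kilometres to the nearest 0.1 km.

Δφ = -0.4981°,  Δλ = -0.9928°
a = sin²(Δφ/2) + cos φ₁ cos φ₂ sin²(Δλ/2) = 0.000040
c = 2·arcsin(√a) = 0.012703 rad = 0.7278°
d = R·c = 6375 × 0.012703 = 81.0 km

81.0 km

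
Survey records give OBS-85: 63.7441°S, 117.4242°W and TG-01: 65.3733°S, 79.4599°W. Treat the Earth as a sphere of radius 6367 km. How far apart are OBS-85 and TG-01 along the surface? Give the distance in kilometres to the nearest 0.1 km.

1793.5 km

Δφ = -1.6292°,  Δλ = 37.9643°
a = sin²(Δφ/2) + cos φ₁ cos φ₂ sin²(Δλ/2) = 0.019706
c = 2·arcsin(√a) = 0.281687 rad = 16.1395°
d = R·c = 6367 × 0.281687 = 1793.5 km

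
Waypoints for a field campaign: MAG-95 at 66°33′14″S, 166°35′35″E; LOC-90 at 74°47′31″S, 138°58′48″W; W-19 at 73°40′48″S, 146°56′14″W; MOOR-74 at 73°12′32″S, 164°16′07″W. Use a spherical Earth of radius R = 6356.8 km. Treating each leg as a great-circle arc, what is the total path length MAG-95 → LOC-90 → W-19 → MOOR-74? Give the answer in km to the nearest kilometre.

2916 km

MAG-95: φ = -66.55389°, λ = +166.59306°
LOC-90: φ = -74.79194°, λ = -138.98000°
W-19: φ = -73.68000°, λ = -146.93722°
MOOR-74: φ = -73.20889°, λ = -164.26861°
MAG-95→LOC-90: c = 0.330053 rad, d = 2098.08 km
LOC-90→W-19: c = 0.042384 rad, d = 269.42 km
W-19→MOOR-74: c = 0.086275 rad, d = 548.44 km
Total = 2098.08 + 269.42 + 548.44 = 2915.94 km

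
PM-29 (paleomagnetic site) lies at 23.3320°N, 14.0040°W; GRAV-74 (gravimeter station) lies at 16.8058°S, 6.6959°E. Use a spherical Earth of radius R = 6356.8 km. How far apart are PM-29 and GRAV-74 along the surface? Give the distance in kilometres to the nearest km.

4987 km

Δφ = -40.1378°,  Δλ = 20.6999°
a = sin²(Δφ/2) + cos φ₁ cos φ₂ sin²(Δλ/2) = 0.146124
c = 2·arcsin(√a) = 0.784486 rad = 44.9477°
d = R·c = 6356.8 × 0.784486 = 4986.8 km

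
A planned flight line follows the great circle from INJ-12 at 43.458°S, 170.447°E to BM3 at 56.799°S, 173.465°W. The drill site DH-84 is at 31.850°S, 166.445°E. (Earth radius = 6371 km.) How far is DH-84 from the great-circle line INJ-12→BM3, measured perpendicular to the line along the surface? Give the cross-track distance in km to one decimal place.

δ₁₃ = central angle INJ-12→DH-84 = 0.209939 rad  (haversine)
θ₁₃ = bearing INJ-12→DH-84 = 343.473°,  θ₁₂ = bearing INJ-12→BM3 = 148.280°
dₓₜ = R·arcsin(sin δ₁₃ · sin(θ₁₃ − θ₁₂)) = 6371·arcsin(0.20840·sin(195.193°)) = -348.134 km
|dₓₜ| = 348.134 km

348.1 km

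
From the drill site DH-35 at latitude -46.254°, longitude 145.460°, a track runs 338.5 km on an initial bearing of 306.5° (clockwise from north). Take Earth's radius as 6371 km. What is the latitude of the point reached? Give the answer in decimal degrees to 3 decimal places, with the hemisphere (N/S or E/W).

δ = d/R = 338.5/6371 = 0.053131 rad
φ₂ = arcsin(sin φ₁ cos δ + cos φ₁ sin δ cos θ)
   = arcsin(-0.72241·0.99859 + 0.69146·0.05311·0.59482) = -44.39093°
λ₂ = λ₁ + atan2(sin θ sin δ cos φ₁, cos δ − sin φ₁ sin φ₂) = 142.03505°

44.391°S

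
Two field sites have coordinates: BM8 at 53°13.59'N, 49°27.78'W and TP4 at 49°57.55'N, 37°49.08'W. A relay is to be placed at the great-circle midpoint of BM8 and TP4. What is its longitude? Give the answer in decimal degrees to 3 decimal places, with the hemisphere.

43.430°W

BM8: φ = +53.22650°, λ = -49.46300°
TP4: φ = +49.95917°, λ = -37.81800°
Bx = cos φ₂ cos Δλ = 0.630092,  By = cos φ₂ sin Δλ = 0.129855
φₘ = atan2(sin φ₁ + sin φ₂, √((cos φ₁ + Bx)² + By²)) = 51.73683°
λₘ = λ₁ + atan2(By, cos φ₁ + Bx) = -43.43031°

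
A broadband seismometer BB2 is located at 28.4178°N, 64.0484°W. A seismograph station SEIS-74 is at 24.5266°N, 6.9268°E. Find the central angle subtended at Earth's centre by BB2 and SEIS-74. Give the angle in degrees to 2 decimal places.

62.72°

Δφ = -3.8912°,  Δλ = 70.9752°
a = sin²(Δφ/2) + cos φ₁ cos φ₂ sin²(Δλ/2) = 0.270810
c = 2·arcsin(√a) = 1.094624 rad = 62.7173°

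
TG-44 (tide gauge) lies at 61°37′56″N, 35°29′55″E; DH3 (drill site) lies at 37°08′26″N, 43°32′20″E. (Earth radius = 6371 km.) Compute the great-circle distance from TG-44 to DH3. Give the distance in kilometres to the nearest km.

2780 km

TG-44: φ = +61.63222°, λ = +35.49861°
DH3: φ = +37.14056°, λ = +43.53889°
Δφ = -24.4917°,  Δλ = 8.0403°
a = sin²(Δφ/2) + cos φ₁ cos φ₂ sin²(Δλ/2) = 0.046851
c = 2·arcsin(√a) = 0.436354 rad = 25.0013°
d = R·c = 6371 × 0.436354 = 2780.0 km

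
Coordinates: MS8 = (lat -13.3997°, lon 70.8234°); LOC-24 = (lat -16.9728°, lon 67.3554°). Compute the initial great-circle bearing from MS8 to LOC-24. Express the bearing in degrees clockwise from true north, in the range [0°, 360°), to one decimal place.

222.7°

Δλ = -3.4680°
y = sin Δλ · cos φ₂ = -0.057856
x = cos φ₁ sin φ₂ − sin φ₁ cos φ₂ cos Δλ = -0.062728
θ = atan2(y, x) = -137.3135° → 222.6865° (mod 360°)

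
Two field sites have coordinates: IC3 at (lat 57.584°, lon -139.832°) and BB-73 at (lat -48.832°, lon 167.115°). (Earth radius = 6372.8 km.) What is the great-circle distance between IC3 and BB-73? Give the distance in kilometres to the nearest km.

Δφ = -106.4160°,  Δλ = -53.0530°
a = sin²(Δφ/2) + cos φ₁ cos φ₂ sin²(Δλ/2) = 0.711690
c = 2·arcsin(√a) = 2.007968 rad = 115.0481°
d = R·c = 6372.8 × 2.007968 = 12796.4 km

12796 km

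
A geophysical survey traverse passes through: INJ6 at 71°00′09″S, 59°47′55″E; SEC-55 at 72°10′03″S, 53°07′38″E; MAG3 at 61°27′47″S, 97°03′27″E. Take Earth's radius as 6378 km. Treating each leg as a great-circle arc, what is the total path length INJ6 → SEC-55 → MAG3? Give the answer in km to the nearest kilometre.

2457 km

INJ6: φ = -71.00250°, λ = +59.79861°
SEC-55: φ = -72.16750°, λ = +53.12722°
MAG3: φ = -61.46306°, λ = +97.05750°
INJ6→SEC-55: c = 0.041996 rad, d = 267.85 km
SEC-55→MAG3: c = 0.343260 rad, d = 2189.31 km
Total = 267.85 + 2189.31 = 2457.17 km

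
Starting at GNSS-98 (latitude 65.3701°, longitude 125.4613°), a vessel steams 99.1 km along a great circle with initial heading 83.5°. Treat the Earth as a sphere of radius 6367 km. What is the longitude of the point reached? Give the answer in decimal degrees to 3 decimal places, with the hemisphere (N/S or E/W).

127.595°E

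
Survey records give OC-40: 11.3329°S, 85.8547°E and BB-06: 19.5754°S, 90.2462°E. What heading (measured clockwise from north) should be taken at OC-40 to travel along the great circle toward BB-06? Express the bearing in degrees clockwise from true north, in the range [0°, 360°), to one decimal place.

153.4°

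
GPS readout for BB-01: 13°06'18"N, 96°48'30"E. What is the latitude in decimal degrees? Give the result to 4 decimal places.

13.1050°N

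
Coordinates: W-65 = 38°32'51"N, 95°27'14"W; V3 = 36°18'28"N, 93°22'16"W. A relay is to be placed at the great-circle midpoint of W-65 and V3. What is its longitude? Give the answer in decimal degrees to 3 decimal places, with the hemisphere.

W-65: φ = +38.54750°, λ = -95.45389°
V3: φ = +36.30778°, λ = -93.37111°
Bx = cos φ₂ cos Δλ = 0.805316,  By = cos φ₂ sin Δλ = 0.029287
φₘ = atan2(sin φ₁ + sin φ₂, √((cos φ₁ + Bx)² + By²)) = 37.43221°
λₘ = λ₁ + atan2(By, cos φ₁ + Bx) = -94.39692°

94.397°W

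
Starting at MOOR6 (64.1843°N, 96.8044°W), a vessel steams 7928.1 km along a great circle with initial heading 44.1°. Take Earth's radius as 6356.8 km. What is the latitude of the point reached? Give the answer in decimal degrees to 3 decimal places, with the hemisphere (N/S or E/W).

δ = d/R = 7928.1/6356.8 = 1.247184 rad
φ₂ = arcsin(sin φ₁ cos δ + cos φ₁ sin δ cos θ)
   = arcsin(0.90020·0.31799 + 0.43548·0.94809·0.71813) = 35.64439°
λ₂ = λ₁ + atan2(sin θ sin δ cos φ₁, cos δ − sin φ₁ sin φ₂) = 28.91363°

35.644°N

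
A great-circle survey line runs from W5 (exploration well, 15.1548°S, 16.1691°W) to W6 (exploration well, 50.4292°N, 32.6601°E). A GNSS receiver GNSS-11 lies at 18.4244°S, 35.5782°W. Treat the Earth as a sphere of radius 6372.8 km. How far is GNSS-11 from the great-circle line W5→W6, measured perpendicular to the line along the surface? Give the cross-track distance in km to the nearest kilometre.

1545 km

δ₁₃ = central angle W5→GNSS-11 = 0.329110 rad  (haversine)
θ₁₃ = bearing W5→GNSS-11 = 257.286°,  θ₁₂ = bearing W5→W6 = 29.324°
dₓₜ = R·arcsin(sin δ₁₃ · sin(θ₁₃ − θ₁₂)) = 6372.8·arcsin(0.32320·sin(227.962°)) = -1544.831 km
|dₓₜ| = 1544.831 km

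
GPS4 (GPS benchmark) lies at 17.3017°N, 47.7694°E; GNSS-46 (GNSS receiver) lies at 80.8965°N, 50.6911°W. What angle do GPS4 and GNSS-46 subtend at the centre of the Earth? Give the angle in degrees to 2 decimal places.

Δφ = 63.5948°,  Δλ = -98.4605°
a = sin²(Δφ/2) + cos φ₁ cos φ₂ sin²(Δλ/2) = 0.364284
c = 2·arcsin(√a) = 1.295916 rad = 74.2505°

74.25°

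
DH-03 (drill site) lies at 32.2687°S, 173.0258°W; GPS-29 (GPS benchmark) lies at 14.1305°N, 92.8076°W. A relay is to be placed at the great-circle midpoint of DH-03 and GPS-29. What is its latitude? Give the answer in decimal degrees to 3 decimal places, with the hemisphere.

Bx = cos φ₂ cos Δλ = 0.164756,  By = cos φ₂ sin Δλ = 0.955644
φₘ = atan2(sin φ₁ + sin φ₂, √((cos φ₁ + Bx)² + By²)) = -11.76967°
λₘ = λ₁ + atan2(By, cos φ₁ + Bx) = -129.61856°

11.770°S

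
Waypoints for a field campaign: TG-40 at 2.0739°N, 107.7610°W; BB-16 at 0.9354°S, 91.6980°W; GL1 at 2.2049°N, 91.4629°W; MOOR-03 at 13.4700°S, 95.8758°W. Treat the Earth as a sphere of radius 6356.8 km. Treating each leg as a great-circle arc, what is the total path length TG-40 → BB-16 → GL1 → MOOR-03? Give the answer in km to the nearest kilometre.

TG-40→BB-16: c = 0.285184 rad, d = 1812.86 km
BB-16→GL1: c = 0.054962 rad, d = 349.38 km
GL1→MOOR-03: c = 0.284046 rad, d = 1805.63 km
Total = 1812.86 + 349.38 + 1805.63 = 3967.87 km

3968 km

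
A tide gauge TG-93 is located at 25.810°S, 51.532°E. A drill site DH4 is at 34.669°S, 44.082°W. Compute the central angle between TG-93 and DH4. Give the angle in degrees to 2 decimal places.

79.91°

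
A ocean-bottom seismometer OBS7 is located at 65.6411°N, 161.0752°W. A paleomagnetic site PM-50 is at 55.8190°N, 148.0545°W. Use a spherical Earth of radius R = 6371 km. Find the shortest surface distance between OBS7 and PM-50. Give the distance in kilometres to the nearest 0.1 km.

Δφ = -9.8221°,  Δλ = 13.0207°
a = sin²(Δφ/2) + cos φ₁ cos φ₂ sin²(Δλ/2) = 0.010308
c = 2·arcsin(√a) = 0.203405 rad = 11.6543°
d = R·c = 6371 × 0.203405 = 1295.9 km

1295.9 km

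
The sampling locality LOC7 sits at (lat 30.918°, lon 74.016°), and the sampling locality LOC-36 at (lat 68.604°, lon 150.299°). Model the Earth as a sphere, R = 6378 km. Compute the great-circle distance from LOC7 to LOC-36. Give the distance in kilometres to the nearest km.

6284 km

Δφ = 37.6860°,  Δλ = 76.2830°
a = sin²(Δφ/2) + cos φ₁ cos φ₂ sin²(Δλ/2) = 0.223693
c = 2·arcsin(√a) = 0.985299 rad = 56.4535°
d = R·c = 6378 × 0.985299 = 6284.2 km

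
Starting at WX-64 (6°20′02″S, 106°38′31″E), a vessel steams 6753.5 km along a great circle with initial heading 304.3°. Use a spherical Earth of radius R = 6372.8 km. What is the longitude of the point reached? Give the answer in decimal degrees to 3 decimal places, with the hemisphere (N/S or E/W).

53.508°E

WX-64: φ = -6.33389°, λ = +106.64194°
δ = d/R = 6753.5/6372.8 = 1.059738 rad
φ₂ = arcsin(sin φ₁ cos δ + cos φ₁ sin δ cos θ)
   = arcsin(-0.11032·0.48910 + 0.99390·0.87223·0.56353) = 25.75755°
λ₂ = λ₁ + atan2(sin θ sin δ cos φ₁, cos δ − sin φ₁ sin φ₂) = 53.50836°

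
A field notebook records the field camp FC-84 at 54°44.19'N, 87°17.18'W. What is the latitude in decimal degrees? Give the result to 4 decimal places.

54° + 44.19′/60 = 54 + 0.73650 = 54.7365°

54.7365°N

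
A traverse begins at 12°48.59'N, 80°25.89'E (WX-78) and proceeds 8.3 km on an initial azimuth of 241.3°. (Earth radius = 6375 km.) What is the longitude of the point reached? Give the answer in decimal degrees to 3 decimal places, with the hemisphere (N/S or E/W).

80.364°E

WX-78: φ = +12.80983°, λ = +80.43150°
δ = d/R = 8.3/6375 = 0.001302 rad
φ₂ = arcsin(sin φ₁ cos δ + cos φ₁ sin δ cos θ)
   = arcsin(0.22172·1.00000 + 0.97511·0.00130·-0.48022) = 12.77400°
λ₂ = λ₁ + atan2(sin θ sin δ cos φ₁, cos δ − sin φ₁ sin φ₂) = 80.36441°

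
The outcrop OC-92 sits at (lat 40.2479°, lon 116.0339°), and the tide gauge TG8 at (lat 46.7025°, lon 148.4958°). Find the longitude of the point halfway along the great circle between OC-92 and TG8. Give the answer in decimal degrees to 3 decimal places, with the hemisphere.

Bx = cos φ₂ cos Δλ = 0.578631,  By = cos φ₂ sin Δλ = 0.368088
φₘ = atan2(sin φ₁ + sin φ₂, √((cos φ₁ + Bx)² + By²)) = 44.63622°
λₘ = λ₁ + atan2(By, cos φ₁ + Bx) = 131.37319°

131.373°E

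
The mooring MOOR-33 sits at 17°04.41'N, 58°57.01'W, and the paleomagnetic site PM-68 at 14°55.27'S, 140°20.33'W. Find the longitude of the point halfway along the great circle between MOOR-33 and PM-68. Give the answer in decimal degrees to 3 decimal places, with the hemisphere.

MOOR-33: φ = +17.07350°, λ = -58.95017°
PM-68: φ = -14.92117°, λ = -140.33883°
Bx = cos φ₂ cos Δλ = 0.144682,  By = cos φ₂ sin Δλ = -0.955388
φₘ = atan2(sin φ₁ + sin φ₂, √((cos φ₁ + Bx)² + By²)) = 1.41923°
λₘ = λ₁ + atan2(By, cos φ₁ + Bx) = -99.90986°

99.910°W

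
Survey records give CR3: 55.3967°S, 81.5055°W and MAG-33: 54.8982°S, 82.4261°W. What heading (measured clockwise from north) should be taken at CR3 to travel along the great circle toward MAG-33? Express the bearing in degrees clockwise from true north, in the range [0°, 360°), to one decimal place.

313.1°

Δλ = -0.9206°
y = sin Δλ · cos φ₂ = -0.009239
x = cos φ₁ sin φ₂ − sin φ₁ cos φ₂ cos Δλ = 0.008639
θ = atan2(y, x) = -46.9210° → 313.0790° (mod 360°)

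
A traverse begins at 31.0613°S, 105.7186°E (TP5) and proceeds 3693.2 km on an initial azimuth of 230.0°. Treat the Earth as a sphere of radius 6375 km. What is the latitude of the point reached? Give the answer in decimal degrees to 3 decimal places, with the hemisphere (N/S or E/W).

δ = d/R = 3693.2/6375 = 0.579325 rad
φ₂ = arcsin(sin φ₁ cos δ + cos φ₁ sin δ cos θ)
   = arcsin(-0.51595·0.83683 + 0.85662·0.54746·-0.64279) = -47.15625°
λ₂ = λ₁ + atan2(sin θ sin δ cos φ₁, cos δ − sin φ₁ sin φ₂) = 67.64074°

47.156°S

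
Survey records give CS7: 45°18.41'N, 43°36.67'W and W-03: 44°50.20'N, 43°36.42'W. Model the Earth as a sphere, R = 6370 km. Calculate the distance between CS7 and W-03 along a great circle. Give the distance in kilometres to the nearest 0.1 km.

52.3 km

CS7: φ = +45.30683°, λ = -43.61117°
W-03: φ = +44.83667°, λ = -43.60700°
Δφ = -0.4702°,  Δλ = 0.0042°
a = sin²(Δφ/2) + cos φ₁ cos φ₂ sin²(Δλ/2) = 0.000017
c = 2·arcsin(√a) = 0.008206 rad = 0.4702°
d = R·c = 6370 × 0.008206 = 52.3 km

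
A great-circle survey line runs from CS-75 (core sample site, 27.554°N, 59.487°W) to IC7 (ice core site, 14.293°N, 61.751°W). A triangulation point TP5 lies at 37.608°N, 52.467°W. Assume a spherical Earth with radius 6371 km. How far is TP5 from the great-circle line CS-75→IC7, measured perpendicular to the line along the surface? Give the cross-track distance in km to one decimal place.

422.5 km

δ₁₃ = central angle CS-75→TP5 = 0.203434 rad  (haversine)
θ₁₃ = bearing CS-75→TP5 = 28.635°,  θ₁₂ = bearing CS-75→IC7 = 189.489°
dₓₜ = R·arcsin(sin δ₁₃ · sin(θ₁₃ − θ₁₂)) = 6371·arcsin(0.20203·sin(-160.854°)) = -422.471 km
|dₓₜ| = 422.471 km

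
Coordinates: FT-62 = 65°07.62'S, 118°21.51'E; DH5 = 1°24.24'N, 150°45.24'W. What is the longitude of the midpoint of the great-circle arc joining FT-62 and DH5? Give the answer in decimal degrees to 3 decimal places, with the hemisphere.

173.704°W

FT-62: φ = -65.12700°, λ = +118.35850°
DH5: φ = +1.40400°, λ = -150.75400°
Bx = cos φ₂ cos Δλ = -0.015485,  By = cos φ₂ sin Δλ = 0.999580
φₘ = atan2(sin φ₁ + sin φ₂, √((cos φ₁ + Bx)² + By²)) = -39.29846°
λₘ = λ₁ + atan2(By, cos φ₁ + Bx) = -173.70392°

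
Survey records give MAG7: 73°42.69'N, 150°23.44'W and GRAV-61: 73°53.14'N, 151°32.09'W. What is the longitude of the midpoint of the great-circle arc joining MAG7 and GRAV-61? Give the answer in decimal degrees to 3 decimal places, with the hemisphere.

MAG7: φ = +73.71150°, λ = -150.39067°
GRAV-61: φ = +73.88567°, λ = -151.53483°
Bx = cos φ₂ cos Δλ = 0.277500,  By = cos φ₂ sin Δλ = -0.005542
φₘ = atan2(sin φ₁ + sin φ₂, √((cos φ₁ + Bx)² + By²)) = 73.79935°
λₘ = λ₁ + atan2(By, cos φ₁ + Bx) = -150.95976°

150.960°W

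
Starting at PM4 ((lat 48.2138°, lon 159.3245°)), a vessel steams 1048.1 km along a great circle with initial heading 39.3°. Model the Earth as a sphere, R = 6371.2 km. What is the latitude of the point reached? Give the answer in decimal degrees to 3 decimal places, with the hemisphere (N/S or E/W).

δ = d/R = 1048.1/6371.2 = 0.164506 rad
φ₂ = arcsin(sin φ₁ cos δ + cos φ₁ sin δ cos θ)
   = arcsin(0.74564·0.98650 + 0.66635·0.16376·0.77384) = 55.08634°
λ₂ = λ₁ + atan2(sin θ sin δ cos φ₁, cos δ − sin φ₁ sin φ₂) = 169.76593°

55.086°N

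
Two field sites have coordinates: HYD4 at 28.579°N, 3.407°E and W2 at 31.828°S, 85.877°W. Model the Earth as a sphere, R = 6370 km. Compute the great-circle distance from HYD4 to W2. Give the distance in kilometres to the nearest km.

11569 km

Δφ = -60.4070°,  Δλ = -89.2840°
a = sin²(Δφ/2) + cos φ₁ cos φ₂ sin²(Δλ/2) = 0.621477
c = 2·arcsin(√a) = 1.816207 rad = 104.0610°
d = R·c = 6370 × 1.816207 = 11569.2 km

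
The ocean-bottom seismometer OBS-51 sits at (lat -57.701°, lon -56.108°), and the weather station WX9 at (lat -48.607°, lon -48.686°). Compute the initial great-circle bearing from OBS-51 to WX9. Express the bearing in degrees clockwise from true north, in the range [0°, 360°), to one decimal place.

29.1°

Δλ = 7.4220°
y = sin Δλ · cos φ₂ = 0.085414
x = cos φ₁ sin φ₂ − sin φ₁ cos φ₂ cos Δλ = 0.153372
θ = atan2(y, x) = 29.1138° → 29.1138° (mod 360°)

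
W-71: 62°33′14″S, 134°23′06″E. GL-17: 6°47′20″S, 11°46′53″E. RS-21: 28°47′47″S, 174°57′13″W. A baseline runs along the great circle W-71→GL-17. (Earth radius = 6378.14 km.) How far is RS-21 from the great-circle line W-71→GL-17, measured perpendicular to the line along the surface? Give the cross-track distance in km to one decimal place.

853.6 km

W-71: φ = -62.55389°, λ = +134.38500°
GL-17: φ = -6.78889°, λ = +11.78139°
RS-21: φ = -28.79639°, λ = -174.95361°
δ₁₃ = central angle W-71→RS-21 = 0.818217 rad  (haversine)
θ₁₃ = bearing W-71→RS-21 = 68.209°,  θ₁₂ = bearing W-71→GL-17 = 237.676°
dₓₜ = R·arcsin(sin δ₁₃ · sin(θ₁₃ − θ₁₂)) = 6378.14·arcsin(0.72993·sin(-169.467°)) = -853.590 km
|dₓₜ| = 853.590 km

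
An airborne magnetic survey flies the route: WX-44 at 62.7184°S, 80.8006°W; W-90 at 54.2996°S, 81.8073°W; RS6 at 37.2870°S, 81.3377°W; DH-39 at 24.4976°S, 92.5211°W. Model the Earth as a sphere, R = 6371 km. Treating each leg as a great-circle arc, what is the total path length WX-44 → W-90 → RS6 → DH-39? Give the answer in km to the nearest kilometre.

WX-44→W-90: c = 0.147218 rad, d = 937.92 km
W-90→RS6: c = 0.296979 rad, d = 1892.05 km
RS6→DH-39: c = 0.278595 rad, d = 1774.93 km
Total = 937.92 + 1892.05 + 1774.93 = 4604.91 km

4605 km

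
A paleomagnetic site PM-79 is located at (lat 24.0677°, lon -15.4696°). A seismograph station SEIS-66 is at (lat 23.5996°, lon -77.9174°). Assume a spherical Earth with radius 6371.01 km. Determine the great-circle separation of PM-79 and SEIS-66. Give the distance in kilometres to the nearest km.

6295 km

Δφ = -0.4681°,  Δλ = -62.4478°
a = sin²(Δφ/2) + cos φ₁ cos φ₂ sin²(Δλ/2) = 0.224856
c = 2·arcsin(√a) = 0.988088 rad = 56.6133°
d = R·c = 6371.01 × 0.988088 = 6295.1 km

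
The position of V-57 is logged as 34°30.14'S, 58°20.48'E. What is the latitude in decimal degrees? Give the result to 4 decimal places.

34.5023°S

34° + 30.14′/60 = 34 + 0.50233 = 34.5023°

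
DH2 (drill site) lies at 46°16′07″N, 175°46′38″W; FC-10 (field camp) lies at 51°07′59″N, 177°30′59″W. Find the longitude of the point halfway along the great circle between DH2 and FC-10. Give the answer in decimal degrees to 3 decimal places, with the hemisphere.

176.605°W

DH2: φ = +46.26861°, λ = -175.77722°
FC-10: φ = +51.13306°, λ = -177.51639°
Bx = cos φ₂ cos Δλ = 0.627225,  By = cos φ₂ sin Δλ = -0.019045
φₘ = atan2(sin φ₁ + sin φ₂, √((cos φ₁ + Bx)² + By²)) = 48.70410°
λₘ = λ₁ + atan2(By, cos φ₁ + Bx) = -176.60476°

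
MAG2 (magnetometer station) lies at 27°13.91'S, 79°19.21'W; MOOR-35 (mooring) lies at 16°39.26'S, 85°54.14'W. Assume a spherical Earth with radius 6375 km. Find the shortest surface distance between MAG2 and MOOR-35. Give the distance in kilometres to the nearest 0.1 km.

1358.1 km

MAG2: φ = -27.23183°, λ = -79.32017°
MOOR-35: φ = -16.65433°, λ = -85.90233°
Δφ = 10.5775°,  Δλ = -6.5822°
a = sin²(Δφ/2) + cos φ₁ cos φ₂ sin²(Δλ/2) = 0.011304
c = 2·arcsin(√a) = 0.213041 rad = 12.2064°
d = R·c = 6375 × 0.213041 = 1358.1 km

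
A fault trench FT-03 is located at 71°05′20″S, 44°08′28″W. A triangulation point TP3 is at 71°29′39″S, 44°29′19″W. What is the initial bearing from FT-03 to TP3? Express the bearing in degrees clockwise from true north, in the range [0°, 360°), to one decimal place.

195.2°

FT-03: φ = -71.08889°, λ = -44.14111°
TP3: φ = -71.49417°, λ = -44.48861°
Δλ = -0.3475°
y = sin Δλ · cos φ₂ = -0.001925
x = cos φ₁ sin φ₂ − sin φ₁ cos φ₂ cos Δλ = -0.007079
θ = atan2(y, x) = -164.7869° → 195.2131° (mod 360°)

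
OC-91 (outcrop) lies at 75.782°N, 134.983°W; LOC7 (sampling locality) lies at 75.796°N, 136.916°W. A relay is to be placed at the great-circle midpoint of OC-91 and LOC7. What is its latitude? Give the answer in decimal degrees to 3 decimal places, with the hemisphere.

75.791°N

Bx = cos φ₂ cos Δλ = 0.245235,  By = cos φ₂ sin Δλ = -0.008277
φₘ = atan2(sin φ₁ + sin φ₂, √((cos φ₁ + Bx)² + By²)) = 75.79094°
λₘ = λ₁ + atan2(By, cos φ₁ + Bx) = -135.94903°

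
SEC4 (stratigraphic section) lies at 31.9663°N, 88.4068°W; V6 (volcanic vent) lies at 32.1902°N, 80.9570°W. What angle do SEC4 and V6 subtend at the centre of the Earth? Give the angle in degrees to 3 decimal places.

Δφ = 0.2239°,  Δλ = 7.4498°
a = sin²(Δφ/2) + cos φ₁ cos φ₂ sin²(Δλ/2) = 0.003034
c = 2·arcsin(√a) = 0.110219 rad = 6.3151°

6.315°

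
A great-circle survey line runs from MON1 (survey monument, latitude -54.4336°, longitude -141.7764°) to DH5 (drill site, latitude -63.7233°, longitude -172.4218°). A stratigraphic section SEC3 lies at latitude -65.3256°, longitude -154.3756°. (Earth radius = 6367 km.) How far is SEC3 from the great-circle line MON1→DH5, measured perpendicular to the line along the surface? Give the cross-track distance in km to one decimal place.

δ₁₃ = central angle MON1→SEC3 = 0.218895 rad  (haversine)
θ₁₃ = bearing MON1→SEC3 = 204.793°,  θ₁₂ = bearing MON1→DH5 = 226.825°
dₓₜ = R·arcsin(sin δ₁₃ · sin(θ₁₃ − θ₁₂)) = 6367·arcsin(0.21715·sin(-22.032°)) = -519.222 km
|dₓₜ| = 519.222 km

519.2 km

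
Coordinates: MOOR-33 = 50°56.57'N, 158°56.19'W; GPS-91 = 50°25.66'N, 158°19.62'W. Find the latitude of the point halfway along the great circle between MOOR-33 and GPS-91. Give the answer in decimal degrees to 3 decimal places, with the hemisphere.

MOOR-33: φ = +50.94283°, λ = -158.93650°
GPS-91: φ = +50.42767°, λ = -158.32700°
Bx = cos φ₂ cos Δλ = 0.637016,  By = cos φ₂ sin Δλ = 0.006777
φₘ = atan2(sin φ₁ + sin φ₂, √((cos φ₁ + Bx)² + By²)) = 50.68565°
λₘ = λ₁ + atan2(By, cos φ₁ + Bx) = -158.63008°

50.686°N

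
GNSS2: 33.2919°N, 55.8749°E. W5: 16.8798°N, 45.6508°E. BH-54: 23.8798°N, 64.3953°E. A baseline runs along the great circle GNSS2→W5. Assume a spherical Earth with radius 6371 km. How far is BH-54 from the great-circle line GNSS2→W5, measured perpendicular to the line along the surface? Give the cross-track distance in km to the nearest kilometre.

1272 km

δ₁₃ = central angle GNSS2→BH-54 = 0.209659 rad  (haversine)
θ₁₃ = bearing GNSS2→BH-54 = 139.387°,  θ₁₂ = bearing GNSS2→W5 = 211.776°
dₓₜ = R·arcsin(sin δ₁₃ · sin(θ₁₃ − θ₁₂)) = 6371·arcsin(0.20813·sin(-72.388°)) = -1272.264 km
|dₓₜ| = 1272.264 km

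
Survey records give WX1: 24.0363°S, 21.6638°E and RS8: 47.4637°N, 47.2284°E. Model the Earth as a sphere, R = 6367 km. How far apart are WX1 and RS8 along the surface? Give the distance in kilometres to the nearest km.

Δφ = 71.5000°,  Δλ = 25.5646°
a = sin²(Δφ/2) + cos φ₁ cos φ₂ sin²(Δλ/2) = 0.371571
c = 2·arcsin(√a) = 1.311027 rad = 75.1163°
d = R·c = 6367 × 1.311027 = 8347.3 km

8347 km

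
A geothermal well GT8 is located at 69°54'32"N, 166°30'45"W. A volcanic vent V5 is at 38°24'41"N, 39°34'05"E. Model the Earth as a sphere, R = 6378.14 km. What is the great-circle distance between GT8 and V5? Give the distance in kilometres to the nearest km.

GT8: φ = +69.90889°, λ = -166.51250°
V5: φ = +38.41139°, λ = +39.56806°
Δφ = -31.4975°,  Δλ = -153.9194°
a = sin²(Δφ/2) + cos φ₁ cos φ₂ sin²(Δλ/2) = 0.329132
c = 2·arcsin(√a) = 1.222033 rad = 70.0173°
d = R·c = 6378.14 × 1.222033 = 7794.3 km

7794 km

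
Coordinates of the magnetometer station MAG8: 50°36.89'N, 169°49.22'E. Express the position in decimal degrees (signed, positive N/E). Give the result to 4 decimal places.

lat: 50.6148° N → +50.6148°
lon: 169.8203° E → +169.8203°

+50.6148°, +169.8203°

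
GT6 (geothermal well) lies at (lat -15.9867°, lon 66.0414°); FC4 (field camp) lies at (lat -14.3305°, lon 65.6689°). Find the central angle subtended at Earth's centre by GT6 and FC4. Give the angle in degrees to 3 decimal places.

Δφ = 1.6562°,  Δλ = -0.3725°
a = sin²(Δφ/2) + cos φ₁ cos φ₂ sin²(Δλ/2) = 0.000219
c = 2·arcsin(√a) = 0.029579 rad = 1.6948°

1.695°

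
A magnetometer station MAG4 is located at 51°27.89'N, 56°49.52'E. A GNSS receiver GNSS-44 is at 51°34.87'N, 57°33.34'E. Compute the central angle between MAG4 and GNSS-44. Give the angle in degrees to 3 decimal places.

MAG4: φ = +51.46483°, λ = +56.82533°
GNSS-44: φ = +51.58117°, λ = +57.55567°
Δφ = 0.1163°,  Δλ = 0.7303°
a = sin²(Δφ/2) + cos φ₁ cos φ₂ sin²(Δλ/2) = 0.000017
c = 2·arcsin(√a) = 0.008187 rad = 0.4691°

0.469°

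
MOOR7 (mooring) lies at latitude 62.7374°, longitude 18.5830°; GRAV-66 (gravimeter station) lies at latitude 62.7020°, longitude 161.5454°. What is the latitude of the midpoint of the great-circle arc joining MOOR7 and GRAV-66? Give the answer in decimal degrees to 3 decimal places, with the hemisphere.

80.698°N

Bx = cos φ₂ cos Δλ = -0.366088,  By = cos φ₂ sin Δλ = 0.276244
φₘ = atan2(sin φ₁ + sin φ₂, √((cos φ₁ + Bx)² + By²)) = 80.69780°
λₘ = λ₁ + atan2(By, cos φ₁ + Bx) = 90.16667°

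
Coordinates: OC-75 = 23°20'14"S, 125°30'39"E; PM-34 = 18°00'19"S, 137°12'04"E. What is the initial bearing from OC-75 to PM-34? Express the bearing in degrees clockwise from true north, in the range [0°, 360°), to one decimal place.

66.2°

OC-75: φ = -23.33722°, λ = +125.51083°
PM-34: φ = -18.00528°, λ = +137.20111°
Δλ = 11.6903°
y = sin Δλ · cos φ₂ = 0.192698
x = cos φ₁ sin φ₂ − sin φ₁ cos φ₂ cos Δλ = 0.085111
θ = atan2(y, x) = 66.1699° → 66.1699° (mod 360°)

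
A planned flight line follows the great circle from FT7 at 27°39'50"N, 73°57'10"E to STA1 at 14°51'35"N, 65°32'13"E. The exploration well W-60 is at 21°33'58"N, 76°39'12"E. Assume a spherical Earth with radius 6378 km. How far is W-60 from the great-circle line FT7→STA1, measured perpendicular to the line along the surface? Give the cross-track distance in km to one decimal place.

FT7: φ = +27.66389°, λ = +73.95278°
STA1: φ = +14.85972°, λ = +65.53694°
W-60: φ = +21.56611°, λ = +76.65333°
δ₁₃ = central angle FT7→W-60 = 0.114716 rad  (haversine)
θ₁₃ = bearing FT7→W-60 = 157.492°,  θ₁₂ = bearing FT7→STA1 = 213.126°
dₓₜ = R·arcsin(sin δ₁₃ · sin(θ₁₃ − θ₁₂)) = 6378·arcsin(0.11446·sin(-55.633°)) = -603.521 km
|dₓₜ| = 603.521 km

603.5 km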